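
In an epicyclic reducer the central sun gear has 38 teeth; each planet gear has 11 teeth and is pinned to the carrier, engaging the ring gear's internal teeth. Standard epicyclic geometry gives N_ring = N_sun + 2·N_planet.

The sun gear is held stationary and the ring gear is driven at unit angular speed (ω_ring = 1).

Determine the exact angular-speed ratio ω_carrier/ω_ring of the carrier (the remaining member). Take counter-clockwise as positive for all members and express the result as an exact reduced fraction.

N_ring = 38 + 2·11 = 60
38(ω_s−ω_c) = −60(ω_r−ω_c),  ω_s=0, ω_r=1
38(0−ω_c) = −60(1−ω_c)  ⇒  98ω_c = 60  ⇒  ω_c = 30/49
ω_c/ω_r = 30/49

30/49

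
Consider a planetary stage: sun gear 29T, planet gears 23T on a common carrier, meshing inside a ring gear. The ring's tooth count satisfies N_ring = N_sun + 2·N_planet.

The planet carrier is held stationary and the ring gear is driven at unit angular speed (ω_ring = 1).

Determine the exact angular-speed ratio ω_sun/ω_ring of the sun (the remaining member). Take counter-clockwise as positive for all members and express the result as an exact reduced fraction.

N_ring = 29 + 2·23 = 75
29(ω_s−ω_c) = −75(ω_r−ω_c),  ω_c=0, ω_r=1
ω_s = 0 − (75/29)(1−0) = -75/29
ω_s/ω_r = -75/29

-75/29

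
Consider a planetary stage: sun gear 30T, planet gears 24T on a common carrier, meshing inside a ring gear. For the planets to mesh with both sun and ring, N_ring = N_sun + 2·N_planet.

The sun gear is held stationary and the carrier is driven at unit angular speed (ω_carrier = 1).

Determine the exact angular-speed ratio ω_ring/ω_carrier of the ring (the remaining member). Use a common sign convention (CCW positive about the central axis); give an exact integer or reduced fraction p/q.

N_ring = 30 + 2·24 = 78
30(ω_s−ω_c) = −78(ω_r−ω_c),  ω_s=0, ω_c=1
ω_r = 1 − (30/78)(0−1) = 18/13
ω_r/ω_c = 18/13

18/13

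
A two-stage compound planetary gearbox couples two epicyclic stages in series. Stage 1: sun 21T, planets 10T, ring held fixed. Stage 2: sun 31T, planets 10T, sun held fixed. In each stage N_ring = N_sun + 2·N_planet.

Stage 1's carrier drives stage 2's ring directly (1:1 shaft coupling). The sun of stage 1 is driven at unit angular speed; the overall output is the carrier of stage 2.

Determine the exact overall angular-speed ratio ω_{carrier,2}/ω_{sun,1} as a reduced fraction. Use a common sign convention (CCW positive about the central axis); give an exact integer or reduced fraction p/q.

1071/5084

Stage 1: N_ring = 21 + 2·10 = 41
Stage 1: 21(ω_s−ω_c) = −41(ω_r−ω_c),  ω_r=0, ω_s=1
Stage 1: 21(1−ω_c) = −41(0−ω_c)  ⇒  62ω_c = 21  ⇒  ω_c = 21/62
  ⇒ ω_c¹/ω_s¹ = 21/62
Stage 2: N_ring = 31 + 2·10 = 51
Stage 2: 31(ω_s−ω_c) = −51(ω_r−ω_c),  ω_s=0, ω_r=1
Stage 2: 31(0−ω_c) = −51(1−ω_c)  ⇒  82ω_c = 51  ⇒  ω_c = 51/82
  ⇒ ω_c²/ω_r² = 51/82
Coupling ω_r² = ω_c¹ ⇒ overall = 21/62 × 51/82 = 1071/5084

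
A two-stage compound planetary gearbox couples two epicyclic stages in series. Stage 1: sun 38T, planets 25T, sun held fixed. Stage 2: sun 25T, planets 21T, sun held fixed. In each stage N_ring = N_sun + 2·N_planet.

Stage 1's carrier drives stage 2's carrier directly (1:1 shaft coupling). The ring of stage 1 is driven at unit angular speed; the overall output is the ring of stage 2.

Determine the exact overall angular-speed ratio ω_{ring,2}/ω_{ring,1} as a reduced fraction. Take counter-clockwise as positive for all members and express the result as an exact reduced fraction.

4048/4221

Stage 1: N_ring = 38 + 2·25 = 88
Stage 1: 38(ω_s−ω_c) = −88(ω_r−ω_c),  ω_s=0, ω_r=1
Stage 1: 38(0−ω_c) = −88(1−ω_c)  ⇒  126ω_c = 88  ⇒  ω_c = 44/63
  ⇒ ω_c¹/ω_r¹ = 44/63
Stage 2: N_ring = 25 + 2·21 = 67
Stage 2: 25(ω_s−ω_c) = −67(ω_r−ω_c),  ω_s=0, ω_c=1
Stage 2: ω_r = 1 − (25/67)(0−1) = 92/67
  ⇒ ω_r²/ω_c² = 92/67
Coupling ω_c² = ω_c¹ ⇒ overall = 44/63 × 92/67 = 4048/4221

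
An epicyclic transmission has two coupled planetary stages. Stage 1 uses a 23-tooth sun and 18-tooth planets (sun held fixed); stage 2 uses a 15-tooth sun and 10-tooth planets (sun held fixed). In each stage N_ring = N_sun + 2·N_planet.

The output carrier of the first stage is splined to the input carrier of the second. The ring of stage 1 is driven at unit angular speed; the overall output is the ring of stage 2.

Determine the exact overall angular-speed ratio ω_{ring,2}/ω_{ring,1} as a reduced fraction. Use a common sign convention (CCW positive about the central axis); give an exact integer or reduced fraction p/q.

Stage 1: N_ring = 23 + 2·18 = 59
Stage 1: 23(ω_s−ω_c) = −59(ω_r−ω_c),  ω_s=0, ω_r=1
Stage 1: 23(0−ω_c) = −59(1−ω_c)  ⇒  82ω_c = 59  ⇒  ω_c = 59/82
  ⇒ ω_c¹/ω_r¹ = 59/82
Stage 2: N_ring = 15 + 2·10 = 35
Stage 2: 15(ω_s−ω_c) = −35(ω_r−ω_c),  ω_s=0, ω_c=1
Stage 2: ω_r = 1 − (15/35)(0−1) = 10/7
  ⇒ ω_r²/ω_c² = 10/7
Coupling ω_c² = ω_c¹ ⇒ overall = 59/82 × 10/7 = 295/287

295/287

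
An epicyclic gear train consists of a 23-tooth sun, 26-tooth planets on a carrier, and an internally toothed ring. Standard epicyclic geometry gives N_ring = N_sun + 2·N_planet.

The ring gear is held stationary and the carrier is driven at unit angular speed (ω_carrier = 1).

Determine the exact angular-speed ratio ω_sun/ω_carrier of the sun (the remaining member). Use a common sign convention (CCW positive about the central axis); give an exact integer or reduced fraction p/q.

98/23

N_ring = 23 + 2·26 = 75
23(ω_s−ω_c) = −75(ω_r−ω_c),  ω_r=0, ω_c=1
ω_s = 1 − (75/23)(0−1) = 98/23
ω_s/ω_c = 98/23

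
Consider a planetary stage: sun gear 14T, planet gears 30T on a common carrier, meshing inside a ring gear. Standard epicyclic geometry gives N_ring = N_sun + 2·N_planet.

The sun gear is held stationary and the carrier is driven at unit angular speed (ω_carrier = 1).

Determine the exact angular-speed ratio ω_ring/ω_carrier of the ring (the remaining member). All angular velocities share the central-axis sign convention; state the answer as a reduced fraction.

44/37

N_ring = 14 + 2·30 = 74
14(ω_s−ω_c) = −74(ω_r−ω_c),  ω_s=0, ω_c=1
ω_r = 1 − (14/74)(0−1) = 44/37
ω_r/ω_c = 44/37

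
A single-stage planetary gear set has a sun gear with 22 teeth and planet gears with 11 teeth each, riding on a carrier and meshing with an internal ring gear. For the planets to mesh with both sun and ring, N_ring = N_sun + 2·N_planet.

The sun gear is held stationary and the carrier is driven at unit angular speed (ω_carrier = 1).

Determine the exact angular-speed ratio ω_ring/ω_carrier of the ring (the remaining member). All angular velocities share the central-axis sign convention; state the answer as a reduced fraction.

N_ring = 22 + 2·11 = 44
22(ω_s−ω_c) = −44(ω_r−ω_c),  ω_s=0, ω_c=1
ω_r = 1 − (22/44)(0−1) = 3/2
ω_r/ω_c = 3/2

3/2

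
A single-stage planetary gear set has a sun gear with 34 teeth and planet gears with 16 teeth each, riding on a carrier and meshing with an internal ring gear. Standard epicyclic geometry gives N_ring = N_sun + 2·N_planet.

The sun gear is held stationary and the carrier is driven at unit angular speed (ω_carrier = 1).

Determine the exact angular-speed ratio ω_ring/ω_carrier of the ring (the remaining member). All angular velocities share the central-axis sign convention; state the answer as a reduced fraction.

N_ring = 34 + 2·16 = 66
34(ω_s−ω_c) = −66(ω_r−ω_c),  ω_s=0, ω_c=1
ω_r = 1 − (34/66)(0−1) = 50/33
ω_r/ω_c = 50/33

50/33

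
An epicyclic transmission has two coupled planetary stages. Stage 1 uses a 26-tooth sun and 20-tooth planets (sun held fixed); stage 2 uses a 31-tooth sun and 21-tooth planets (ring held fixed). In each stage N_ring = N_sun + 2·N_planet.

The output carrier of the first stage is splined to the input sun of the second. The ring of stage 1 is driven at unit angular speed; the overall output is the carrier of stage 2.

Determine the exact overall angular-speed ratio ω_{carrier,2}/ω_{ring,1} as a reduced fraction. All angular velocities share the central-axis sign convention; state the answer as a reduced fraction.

Stage 1: N_ring = 26 + 2·20 = 66
Stage 1: 26(ω_s−ω_c) = −66(ω_r−ω_c),  ω_s=0, ω_r=1
Stage 1: 26(0−ω_c) = −66(1−ω_c)  ⇒  92ω_c = 66  ⇒  ω_c = 33/46
  ⇒ ω_c¹/ω_r¹ = 33/46
Stage 2: N_ring = 31 + 2·21 = 73
Stage 2: 31(ω_s−ω_c) = −73(ω_r−ω_c),  ω_r=0, ω_s=1
Stage 2: 31(1−ω_c) = −73(0−ω_c)  ⇒  104ω_c = 31  ⇒  ω_c = 31/104
  ⇒ ω_c²/ω_s² = 31/104
Coupling ω_s² = ω_c¹ ⇒ overall = 33/46 × 31/104 = 1023/4784

1023/4784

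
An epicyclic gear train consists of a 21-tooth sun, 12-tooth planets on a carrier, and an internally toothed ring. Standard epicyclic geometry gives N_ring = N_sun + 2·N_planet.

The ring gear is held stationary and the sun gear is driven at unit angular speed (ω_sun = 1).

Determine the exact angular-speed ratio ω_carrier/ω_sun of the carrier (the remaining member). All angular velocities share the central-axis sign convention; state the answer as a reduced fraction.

N_ring = 21 + 2·12 = 45
21(ω_s−ω_c) = −45(ω_r−ω_c),  ω_r=0, ω_s=1
21(1−ω_c) = −45(0−ω_c)  ⇒  66ω_c = 21  ⇒  ω_c = 7/22
ω_c/ω_s = 7/22

7/22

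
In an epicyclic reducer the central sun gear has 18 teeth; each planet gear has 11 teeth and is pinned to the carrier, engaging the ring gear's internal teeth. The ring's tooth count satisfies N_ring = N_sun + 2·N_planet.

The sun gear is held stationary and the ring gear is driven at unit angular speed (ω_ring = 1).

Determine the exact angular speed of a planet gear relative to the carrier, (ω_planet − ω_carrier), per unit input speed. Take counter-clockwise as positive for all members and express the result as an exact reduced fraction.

N_ring = 18 + 2·11 = 40
18(ω_s−ω_c) = −40(ω_r−ω_c),  ω_s=0, ω_r=1
18(0−ω_c) = −40(1−ω_c)  ⇒  58ω_c = 40  ⇒  ω_c = 20/29
sun–planet: 18·(0−20/29) = −11·(ω_p−ω_c)  ⇒  ω_p−ω_c = −(18/11)·(-20/29) = 360/319

360/319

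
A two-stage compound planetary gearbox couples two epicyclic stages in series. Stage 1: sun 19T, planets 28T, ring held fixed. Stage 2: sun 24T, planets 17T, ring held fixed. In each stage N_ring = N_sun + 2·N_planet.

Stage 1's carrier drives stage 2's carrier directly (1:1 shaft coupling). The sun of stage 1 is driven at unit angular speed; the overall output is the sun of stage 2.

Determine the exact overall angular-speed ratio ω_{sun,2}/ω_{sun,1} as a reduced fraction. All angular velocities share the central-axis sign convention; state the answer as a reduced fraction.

779/1128

Stage 1: N_ring = 19 + 2·28 = 75
Stage 1: 19(ω_s−ω_c) = −75(ω_r−ω_c),  ω_r=0, ω_s=1
Stage 1: 19(1−ω_c) = −75(0−ω_c)  ⇒  94ω_c = 19  ⇒  ω_c = 19/94
  ⇒ ω_c¹/ω_s¹ = 19/94
Stage 2: N_ring = 24 + 2·17 = 58
Stage 2: 24(ω_s−ω_c) = −58(ω_r−ω_c),  ω_r=0, ω_c=1
Stage 2: ω_s = 1 − (58/24)(0−1) = 41/12
  ⇒ ω_s²/ω_c² = 41/12
Coupling ω_c² = ω_c¹ ⇒ overall = 19/94 × 41/12 = 779/1128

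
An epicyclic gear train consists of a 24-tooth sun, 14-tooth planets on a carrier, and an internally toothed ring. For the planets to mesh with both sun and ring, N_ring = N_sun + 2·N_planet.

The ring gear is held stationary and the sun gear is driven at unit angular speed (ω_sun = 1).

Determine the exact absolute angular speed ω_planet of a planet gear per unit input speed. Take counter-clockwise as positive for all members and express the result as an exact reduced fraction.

-6/7

N_ring = 24 + 2·14 = 52
24(ω_s−ω_c) = −52(ω_r−ω_c),  ω_r=0, ω_s=1
24(1−ω_c) = −52(0−ω_c)  ⇒  76ω_c = 24  ⇒  ω_c = 6/19
sun–planet: 24·(1−6/19) = −14·(ω_p−ω_c)  ⇒  ω_p−ω_c = −(24/14)·(13/19) = -156/133
ω_p = 6/19 − 156/133 = -6/7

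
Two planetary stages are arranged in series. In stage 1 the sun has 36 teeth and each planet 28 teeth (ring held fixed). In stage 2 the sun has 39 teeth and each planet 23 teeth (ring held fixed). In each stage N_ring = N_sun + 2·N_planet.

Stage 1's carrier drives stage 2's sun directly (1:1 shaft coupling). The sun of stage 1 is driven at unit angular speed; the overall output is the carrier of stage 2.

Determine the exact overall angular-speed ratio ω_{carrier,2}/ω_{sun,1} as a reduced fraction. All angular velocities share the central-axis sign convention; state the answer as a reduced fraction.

351/3968

Stage 1: N_ring = 36 + 2·28 = 92
Stage 1: 36(ω_s−ω_c) = −92(ω_r−ω_c),  ω_r=0, ω_s=1
Stage 1: 36(1−ω_c) = −92(0−ω_c)  ⇒  128ω_c = 36  ⇒  ω_c = 9/32
  ⇒ ω_c¹/ω_s¹ = 9/32
Stage 2: N_ring = 39 + 2·23 = 85
Stage 2: 39(ω_s−ω_c) = −85(ω_r−ω_c),  ω_r=0, ω_s=1
Stage 2: 39(1−ω_c) = −85(0−ω_c)  ⇒  124ω_c = 39  ⇒  ω_c = 39/124
  ⇒ ω_c²/ω_s² = 39/124
Coupling ω_s² = ω_c¹ ⇒ overall = 9/32 × 39/124 = 351/3968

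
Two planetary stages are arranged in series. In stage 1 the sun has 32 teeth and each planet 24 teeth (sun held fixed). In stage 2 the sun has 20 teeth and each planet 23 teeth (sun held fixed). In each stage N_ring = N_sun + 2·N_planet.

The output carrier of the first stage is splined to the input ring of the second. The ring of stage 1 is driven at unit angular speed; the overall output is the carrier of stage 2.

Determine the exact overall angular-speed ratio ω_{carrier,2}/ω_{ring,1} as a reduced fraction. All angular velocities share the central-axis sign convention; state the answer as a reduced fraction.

165/301

Stage 1: N_ring = 32 + 2·24 = 80
Stage 1: 32(ω_s−ω_c) = −80(ω_r−ω_c),  ω_s=0, ω_r=1
Stage 1: 32(0−ω_c) = −80(1−ω_c)  ⇒  112ω_c = 80  ⇒  ω_c = 5/7
  ⇒ ω_c¹/ω_r¹ = 5/7
Stage 2: N_ring = 20 + 2·23 = 66
Stage 2: 20(ω_s−ω_c) = −66(ω_r−ω_c),  ω_s=0, ω_r=1
Stage 2: 20(0−ω_c) = −66(1−ω_c)  ⇒  86ω_c = 66  ⇒  ω_c = 33/43
  ⇒ ω_c²/ω_r² = 33/43
Coupling ω_r² = ω_c¹ ⇒ overall = 5/7 × 33/43 = 165/301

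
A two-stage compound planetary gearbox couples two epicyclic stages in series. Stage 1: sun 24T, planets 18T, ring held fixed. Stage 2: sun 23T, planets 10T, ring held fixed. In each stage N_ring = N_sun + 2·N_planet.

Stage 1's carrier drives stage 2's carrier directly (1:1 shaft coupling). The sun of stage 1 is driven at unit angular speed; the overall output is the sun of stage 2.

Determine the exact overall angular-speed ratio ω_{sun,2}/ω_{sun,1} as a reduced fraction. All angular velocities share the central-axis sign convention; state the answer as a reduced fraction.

132/161

Stage 1: N_ring = 24 + 2·18 = 60
Stage 1: 24(ω_s−ω_c) = −60(ω_r−ω_c),  ω_r=0, ω_s=1
Stage 1: 24(1−ω_c) = −60(0−ω_c)  ⇒  84ω_c = 24  ⇒  ω_c = 2/7
  ⇒ ω_c¹/ω_s¹ = 2/7
Stage 2: N_ring = 23 + 2·10 = 43
Stage 2: 23(ω_s−ω_c) = −43(ω_r−ω_c),  ω_r=0, ω_c=1
Stage 2: ω_s = 1 − (43/23)(0−1) = 66/23
  ⇒ ω_s²/ω_c² = 66/23
Coupling ω_c² = ω_c¹ ⇒ overall = 2/7 × 66/23 = 132/161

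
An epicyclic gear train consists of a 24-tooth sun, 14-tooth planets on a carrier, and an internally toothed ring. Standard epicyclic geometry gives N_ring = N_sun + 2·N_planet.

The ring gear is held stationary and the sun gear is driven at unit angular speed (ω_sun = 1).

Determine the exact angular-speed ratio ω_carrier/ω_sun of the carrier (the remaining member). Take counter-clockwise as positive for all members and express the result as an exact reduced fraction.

6/19

N_ring = 24 + 2·14 = 52
24(ω_s−ω_c) = −52(ω_r−ω_c),  ω_r=0, ω_s=1
24(1−ω_c) = −52(0−ω_c)  ⇒  76ω_c = 24  ⇒  ω_c = 6/19
ω_c/ω_s = 6/19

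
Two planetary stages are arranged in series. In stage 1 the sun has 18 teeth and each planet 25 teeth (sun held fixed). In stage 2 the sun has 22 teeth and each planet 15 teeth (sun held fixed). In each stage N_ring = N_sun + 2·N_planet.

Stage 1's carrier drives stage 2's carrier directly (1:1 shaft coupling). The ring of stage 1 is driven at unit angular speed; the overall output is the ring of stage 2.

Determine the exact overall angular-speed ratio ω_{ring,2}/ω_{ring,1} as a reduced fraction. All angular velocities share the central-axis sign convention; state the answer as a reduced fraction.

Stage 1: N_ring = 18 + 2·25 = 68
Stage 1: 18(ω_s−ω_c) = −68(ω_r−ω_c),  ω_s=0, ω_r=1
Stage 1: 18(0−ω_c) = −68(1−ω_c)  ⇒  86ω_c = 68  ⇒  ω_c = 34/43
  ⇒ ω_c¹/ω_r¹ = 34/43
Stage 2: N_ring = 22 + 2·15 = 52
Stage 2: 22(ω_s−ω_c) = −52(ω_r−ω_c),  ω_s=0, ω_c=1
Stage 2: ω_r = 1 − (22/52)(0−1) = 37/26
  ⇒ ω_r²/ω_c² = 37/26
Coupling ω_c² = ω_c¹ ⇒ overall = 34/43 × 37/26 = 629/559

629/559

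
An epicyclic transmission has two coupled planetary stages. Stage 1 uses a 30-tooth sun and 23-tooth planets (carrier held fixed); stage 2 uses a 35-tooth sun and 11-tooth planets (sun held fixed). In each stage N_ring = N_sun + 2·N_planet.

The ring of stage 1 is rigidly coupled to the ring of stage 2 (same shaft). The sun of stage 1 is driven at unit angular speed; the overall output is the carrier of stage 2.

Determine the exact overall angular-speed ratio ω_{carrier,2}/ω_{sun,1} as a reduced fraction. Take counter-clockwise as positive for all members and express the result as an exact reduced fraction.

-45/184

Stage 1: N_ring = 30 + 2·23 = 76
Stage 1: 30(ω_s−ω_c) = −76(ω_r−ω_c),  ω_c=0, ω_s=1
Stage 1: ω_r = 0 − (30/76)(1−0) = -15/38
  ⇒ ω_r¹/ω_s¹ = -15/38
Stage 2: N_ring = 35 + 2·11 = 57
Stage 2: 35(ω_s−ω_c) = −57(ω_r−ω_c),  ω_s=0, ω_r=1
Stage 2: 35(0−ω_c) = −57(1−ω_c)  ⇒  92ω_c = 57  ⇒  ω_c = 57/92
  ⇒ ω_c²/ω_r² = 57/92
Coupling ω_r² = ω_r¹ ⇒ overall = -15/38 × 57/92 = -45/184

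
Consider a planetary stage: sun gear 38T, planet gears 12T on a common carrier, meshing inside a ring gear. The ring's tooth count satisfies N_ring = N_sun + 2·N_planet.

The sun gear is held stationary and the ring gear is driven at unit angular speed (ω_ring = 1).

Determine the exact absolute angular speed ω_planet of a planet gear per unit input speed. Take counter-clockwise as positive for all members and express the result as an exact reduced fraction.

31/12

N_ring = 38 + 2·12 = 62
38(ω_s−ω_c) = −62(ω_r−ω_c),  ω_s=0, ω_r=1
38(0−ω_c) = −62(1−ω_c)  ⇒  100ω_c = 62  ⇒  ω_c = 31/50
sun–planet: 38·(0−31/50) = −12·(ω_p−ω_c)  ⇒  ω_p−ω_c = −(38/12)·(-31/50) = 589/300
ω_p = 31/50 + 589/300 = 31/12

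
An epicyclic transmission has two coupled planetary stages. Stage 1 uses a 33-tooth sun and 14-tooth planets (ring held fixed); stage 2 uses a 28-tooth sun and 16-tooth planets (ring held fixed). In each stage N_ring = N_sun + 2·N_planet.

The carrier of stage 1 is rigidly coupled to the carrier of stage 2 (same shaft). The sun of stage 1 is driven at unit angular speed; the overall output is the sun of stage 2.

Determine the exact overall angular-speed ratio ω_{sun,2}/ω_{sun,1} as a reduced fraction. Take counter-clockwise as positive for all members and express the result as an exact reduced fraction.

363/329

Stage 1: N_ring = 33 + 2·14 = 61
Stage 1: 33(ω_s−ω_c) = −61(ω_r−ω_c),  ω_r=0, ω_s=1
Stage 1: 33(1−ω_c) = −61(0−ω_c)  ⇒  94ω_c = 33  ⇒  ω_c = 33/94
  ⇒ ω_c¹/ω_s¹ = 33/94
Stage 2: N_ring = 28 + 2·16 = 60
Stage 2: 28(ω_s−ω_c) = −60(ω_r−ω_c),  ω_r=0, ω_c=1
Stage 2: ω_s = 1 − (60/28)(0−1) = 22/7
  ⇒ ω_s²/ω_c² = 22/7
Coupling ω_c² = ω_c¹ ⇒ overall = 33/94 × 22/7 = 363/329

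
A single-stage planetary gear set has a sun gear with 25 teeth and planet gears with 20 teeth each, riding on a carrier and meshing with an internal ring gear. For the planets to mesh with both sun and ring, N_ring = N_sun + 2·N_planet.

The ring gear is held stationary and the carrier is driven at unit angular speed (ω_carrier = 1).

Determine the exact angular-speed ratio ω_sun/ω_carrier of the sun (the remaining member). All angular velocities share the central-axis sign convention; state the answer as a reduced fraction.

N_ring = 25 + 2·20 = 65
25(ω_s−ω_c) = −65(ω_r−ω_c),  ω_r=0, ω_c=1
ω_s = 1 − (65/25)(0−1) = 18/5
ω_s/ω_c = 18/5

18/5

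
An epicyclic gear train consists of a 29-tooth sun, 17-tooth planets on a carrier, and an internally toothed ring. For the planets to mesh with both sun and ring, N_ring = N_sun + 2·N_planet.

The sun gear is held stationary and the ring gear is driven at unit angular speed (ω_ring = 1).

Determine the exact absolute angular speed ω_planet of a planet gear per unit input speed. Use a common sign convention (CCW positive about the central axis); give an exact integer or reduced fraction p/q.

63/34

N_ring = 29 + 2·17 = 63
29(ω_s−ω_c) = −63(ω_r−ω_c),  ω_s=0, ω_r=1
29(0−ω_c) = −63(1−ω_c)  ⇒  92ω_c = 63  ⇒  ω_c = 63/92
sun–planet: 29·(0−63/92) = −17·(ω_p−ω_c)  ⇒  ω_p−ω_c = −(29/17)·(-63/92) = 1827/1564
ω_p = 63/92 + 1827/1564 = 63/34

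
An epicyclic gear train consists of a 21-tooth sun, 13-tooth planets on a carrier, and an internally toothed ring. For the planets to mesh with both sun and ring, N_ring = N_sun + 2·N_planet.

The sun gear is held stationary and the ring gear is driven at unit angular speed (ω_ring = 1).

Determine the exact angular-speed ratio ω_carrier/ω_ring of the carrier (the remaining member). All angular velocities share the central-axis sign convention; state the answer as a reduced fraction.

47/68

N_ring = 21 + 2·13 = 47
21(ω_s−ω_c) = −47(ω_r−ω_c),  ω_s=0, ω_r=1
21(0−ω_c) = −47(1−ω_c)  ⇒  68ω_c = 47  ⇒  ω_c = 47/68
ω_c/ω_r = 47/68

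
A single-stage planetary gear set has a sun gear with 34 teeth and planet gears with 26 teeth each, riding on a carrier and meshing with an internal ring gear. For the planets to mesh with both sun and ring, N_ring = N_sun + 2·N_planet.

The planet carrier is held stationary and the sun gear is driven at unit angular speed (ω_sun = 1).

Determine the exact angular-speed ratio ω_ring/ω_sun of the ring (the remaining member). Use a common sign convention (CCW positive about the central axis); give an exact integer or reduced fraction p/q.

N_ring = 34 + 2·26 = 86
34(ω_s−ω_c) = −86(ω_r−ω_c),  ω_c=0, ω_s=1
ω_r = 0 − (34/86)(1−0) = -17/43
ω_r/ω_s = -17/43

-17/43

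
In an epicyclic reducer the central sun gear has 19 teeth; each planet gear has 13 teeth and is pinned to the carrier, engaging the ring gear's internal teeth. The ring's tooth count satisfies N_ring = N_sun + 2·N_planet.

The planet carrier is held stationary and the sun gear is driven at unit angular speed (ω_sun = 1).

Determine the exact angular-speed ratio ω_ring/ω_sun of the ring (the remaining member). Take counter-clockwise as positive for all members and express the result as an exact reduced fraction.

-19/45

N_ring = 19 + 2·13 = 45
19(ω_s−ω_c) = −45(ω_r−ω_c),  ω_c=0, ω_s=1
ω_r = 0 − (19/45)(1−0) = -19/45
ω_r/ω_s = -19/45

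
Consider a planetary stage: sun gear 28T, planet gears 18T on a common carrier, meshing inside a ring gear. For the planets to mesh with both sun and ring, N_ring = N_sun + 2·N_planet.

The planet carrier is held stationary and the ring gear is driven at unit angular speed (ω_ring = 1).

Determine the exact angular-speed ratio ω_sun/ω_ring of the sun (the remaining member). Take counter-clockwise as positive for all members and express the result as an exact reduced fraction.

-16/7

N_ring = 28 + 2·18 = 64
28(ω_s−ω_c) = −64(ω_r−ω_c),  ω_c=0, ω_r=1
ω_s = 0 − (64/28)(1−0) = -16/7
ω_s/ω_r = -16/7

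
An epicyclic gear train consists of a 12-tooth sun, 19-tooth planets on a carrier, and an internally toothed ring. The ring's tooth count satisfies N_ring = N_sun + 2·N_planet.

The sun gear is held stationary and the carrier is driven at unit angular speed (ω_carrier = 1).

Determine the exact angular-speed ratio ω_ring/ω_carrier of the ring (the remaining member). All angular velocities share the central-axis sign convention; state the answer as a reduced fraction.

N_ring = 12 + 2·19 = 50
12(ω_s−ω_c) = −50(ω_r−ω_c),  ω_s=0, ω_c=1
ω_r = 1 − (12/50)(0−1) = 31/25
ω_r/ω_c = 31/25

31/25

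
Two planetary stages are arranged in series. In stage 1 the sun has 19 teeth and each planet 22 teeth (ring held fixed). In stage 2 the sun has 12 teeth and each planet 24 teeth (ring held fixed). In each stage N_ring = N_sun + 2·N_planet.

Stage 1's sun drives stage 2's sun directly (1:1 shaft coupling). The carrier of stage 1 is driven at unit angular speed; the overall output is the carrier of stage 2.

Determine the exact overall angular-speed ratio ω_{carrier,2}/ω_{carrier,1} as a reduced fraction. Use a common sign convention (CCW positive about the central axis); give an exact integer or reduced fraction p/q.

41/57

Stage 1: N_ring = 19 + 2·22 = 63
Stage 1: 19(ω_s−ω_c) = −63(ω_r−ω_c),  ω_r=0, ω_c=1
Stage 1: ω_s = 1 − (63/19)(0−1) = 82/19
  ⇒ ω_s¹/ω_c¹ = 82/19
Stage 2: N_ring = 12 + 2·24 = 60
Stage 2: 12(ω_s−ω_c) = −60(ω_r−ω_c),  ω_r=0, ω_s=1
Stage 2: 12(1−ω_c) = −60(0−ω_c)  ⇒  72ω_c = 12  ⇒  ω_c = 1/6
  ⇒ ω_c²/ω_s² = 1/6
Coupling ω_s² = ω_s¹ ⇒ overall = 82/19 × 1/6 = 41/57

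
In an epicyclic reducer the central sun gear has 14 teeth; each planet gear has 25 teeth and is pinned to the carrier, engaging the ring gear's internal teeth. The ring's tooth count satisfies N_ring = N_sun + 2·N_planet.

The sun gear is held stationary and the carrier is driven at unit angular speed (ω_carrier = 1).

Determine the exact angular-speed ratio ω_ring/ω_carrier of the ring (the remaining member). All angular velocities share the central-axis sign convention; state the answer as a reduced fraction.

39/32

N_ring = 14 + 2·25 = 64
14(ω_s−ω_c) = −64(ω_r−ω_c),  ω_s=0, ω_c=1
ω_r = 1 − (14/64)(0−1) = 39/32
ω_r/ω_c = 39/32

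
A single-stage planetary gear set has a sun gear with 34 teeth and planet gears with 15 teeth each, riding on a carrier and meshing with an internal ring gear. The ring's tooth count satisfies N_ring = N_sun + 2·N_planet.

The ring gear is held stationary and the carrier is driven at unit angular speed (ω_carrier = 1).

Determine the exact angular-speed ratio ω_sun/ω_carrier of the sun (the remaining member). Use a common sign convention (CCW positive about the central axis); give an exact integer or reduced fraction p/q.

N_ring = 34 + 2·15 = 64
34(ω_s−ω_c) = −64(ω_r−ω_c),  ω_r=0, ω_c=1
ω_s = 1 − (64/34)(0−1) = 49/17
ω_s/ω_c = 49/17

49/17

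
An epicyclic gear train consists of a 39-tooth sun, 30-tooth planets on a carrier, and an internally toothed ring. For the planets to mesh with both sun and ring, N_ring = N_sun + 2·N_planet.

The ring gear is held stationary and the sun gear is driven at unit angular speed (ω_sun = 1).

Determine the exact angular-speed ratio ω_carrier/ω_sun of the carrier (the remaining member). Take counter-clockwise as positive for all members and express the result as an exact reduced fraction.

N_ring = 39 + 2·30 = 99
39(ω_s−ω_c) = −99(ω_r−ω_c),  ω_r=0, ω_s=1
39(1−ω_c) = −99(0−ω_c)  ⇒  138ω_c = 39  ⇒  ω_c = 13/46
ω_c/ω_s = 13/46

13/46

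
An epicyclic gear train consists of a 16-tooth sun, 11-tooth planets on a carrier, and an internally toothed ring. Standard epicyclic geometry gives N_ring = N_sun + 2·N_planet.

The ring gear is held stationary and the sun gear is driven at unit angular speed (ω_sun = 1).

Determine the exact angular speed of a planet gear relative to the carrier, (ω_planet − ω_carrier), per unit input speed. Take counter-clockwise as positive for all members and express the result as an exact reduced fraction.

-304/297

N_ring = 16 + 2·11 = 38
16(ω_s−ω_c) = −38(ω_r−ω_c),  ω_r=0, ω_s=1
16(1−ω_c) = −38(0−ω_c)  ⇒  54ω_c = 16  ⇒  ω_c = 8/27
sun–planet: 16·(1−8/27) = −11·(ω_p−ω_c)  ⇒  ω_p−ω_c = −(16/11)·(19/27) = -304/297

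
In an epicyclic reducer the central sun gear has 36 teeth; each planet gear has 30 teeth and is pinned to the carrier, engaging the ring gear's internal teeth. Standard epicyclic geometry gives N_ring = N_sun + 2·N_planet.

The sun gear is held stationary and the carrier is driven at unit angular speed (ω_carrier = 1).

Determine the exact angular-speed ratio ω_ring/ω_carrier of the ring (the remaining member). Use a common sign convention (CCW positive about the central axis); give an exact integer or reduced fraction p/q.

11/8

N_ring = 36 + 2·30 = 96
36(ω_s−ω_c) = −96(ω_r−ω_c),  ω_s=0, ω_c=1
ω_r = 1 − (36/96)(0−1) = 11/8
ω_r/ω_c = 11/8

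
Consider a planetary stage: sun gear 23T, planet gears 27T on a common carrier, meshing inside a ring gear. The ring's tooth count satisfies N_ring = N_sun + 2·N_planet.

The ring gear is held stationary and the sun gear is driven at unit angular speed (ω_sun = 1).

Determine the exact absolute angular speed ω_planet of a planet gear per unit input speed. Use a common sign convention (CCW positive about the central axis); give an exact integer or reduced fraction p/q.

N_ring = 23 + 2·27 = 77
23(ω_s−ω_c) = −77(ω_r−ω_c),  ω_r=0, ω_s=1
23(1−ω_c) = −77(0−ω_c)  ⇒  100ω_c = 23  ⇒  ω_c = 23/100
sun–planet: 23·(1−23/100) = −27·(ω_p−ω_c)  ⇒  ω_p−ω_c = −(23/27)·(77/100) = -1771/2700
ω_p = 23/100 − 1771/2700 = -23/54

-23/54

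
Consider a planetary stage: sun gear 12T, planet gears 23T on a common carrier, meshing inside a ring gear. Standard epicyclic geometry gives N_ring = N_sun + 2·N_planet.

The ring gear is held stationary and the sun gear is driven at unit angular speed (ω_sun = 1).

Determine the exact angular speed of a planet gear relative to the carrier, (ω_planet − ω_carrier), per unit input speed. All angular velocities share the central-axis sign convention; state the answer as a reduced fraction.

-348/805

N_ring = 12 + 2·23 = 58
12(ω_s−ω_c) = −58(ω_r−ω_c),  ω_r=0, ω_s=1
12(1−ω_c) = −58(0−ω_c)  ⇒  70ω_c = 12  ⇒  ω_c = 6/35
sun–planet: 12·(1−6/35) = −23·(ω_p−ω_c)  ⇒  ω_p−ω_c = −(12/23)·(29/35) = -348/805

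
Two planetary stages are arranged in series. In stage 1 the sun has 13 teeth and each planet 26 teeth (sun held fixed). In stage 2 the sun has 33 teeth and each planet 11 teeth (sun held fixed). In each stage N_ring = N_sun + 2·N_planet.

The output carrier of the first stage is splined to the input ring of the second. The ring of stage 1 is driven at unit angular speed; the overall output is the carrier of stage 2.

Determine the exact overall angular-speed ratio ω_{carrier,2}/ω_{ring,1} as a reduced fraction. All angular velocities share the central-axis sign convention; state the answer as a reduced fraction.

Stage 1: N_ring = 13 + 2·26 = 65
Stage 1: 13(ω_s−ω_c) = −65(ω_r−ω_c),  ω_s=0, ω_r=1
Stage 1: 13(0−ω_c) = −65(1−ω_c)  ⇒  78ω_c = 65  ⇒  ω_c = 5/6
  ⇒ ω_c¹/ω_r¹ = 5/6
Stage 2: N_ring = 33 + 2·11 = 55
Stage 2: 33(ω_s−ω_c) = −55(ω_r−ω_c),  ω_s=0, ω_r=1
Stage 2: 33(0−ω_c) = −55(1−ω_c)  ⇒  88ω_c = 55  ⇒  ω_c = 5/8
  ⇒ ω_c²/ω_r² = 5/8
Coupling ω_r² = ω_c¹ ⇒ overall = 5/6 × 5/8 = 25/48

25/48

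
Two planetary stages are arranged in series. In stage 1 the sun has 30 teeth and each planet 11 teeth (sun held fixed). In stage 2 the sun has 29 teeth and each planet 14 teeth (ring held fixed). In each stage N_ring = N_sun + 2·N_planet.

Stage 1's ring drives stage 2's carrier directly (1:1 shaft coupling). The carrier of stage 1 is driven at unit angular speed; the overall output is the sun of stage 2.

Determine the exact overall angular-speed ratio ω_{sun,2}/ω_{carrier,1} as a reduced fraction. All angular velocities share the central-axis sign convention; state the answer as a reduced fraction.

1763/377

Stage 1: N_ring = 30 + 2·11 = 52
Stage 1: 30(ω_s−ω_c) = −52(ω_r−ω_c),  ω_s=0, ω_c=1
Stage 1: ω_r = 1 − (30/52)(0−1) = 41/26
  ⇒ ω_r¹/ω_c¹ = 41/26
Stage 2: N_ring = 29 + 2·14 = 57
Stage 2: 29(ω_s−ω_c) = −57(ω_r−ω_c),  ω_r=0, ω_c=1
Stage 2: ω_s = 1 − (57/29)(0−1) = 86/29
  ⇒ ω_s²/ω_c² = 86/29
Coupling ω_c² = ω_r¹ ⇒ overall = 41/26 × 86/29 = 1763/377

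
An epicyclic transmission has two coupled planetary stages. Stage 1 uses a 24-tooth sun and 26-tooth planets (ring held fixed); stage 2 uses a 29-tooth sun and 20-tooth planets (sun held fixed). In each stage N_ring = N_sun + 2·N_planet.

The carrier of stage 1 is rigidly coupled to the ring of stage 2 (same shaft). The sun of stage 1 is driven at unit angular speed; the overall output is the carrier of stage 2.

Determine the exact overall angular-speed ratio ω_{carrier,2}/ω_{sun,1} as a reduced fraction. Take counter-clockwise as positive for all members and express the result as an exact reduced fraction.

Stage 1: N_ring = 24 + 2·26 = 76
Stage 1: 24(ω_s−ω_c) = −76(ω_r−ω_c),  ω_r=0, ω_s=1
Stage 1: 24(1−ω_c) = −76(0−ω_c)  ⇒  100ω_c = 24  ⇒  ω_c = 6/25
  ⇒ ω_c¹/ω_s¹ = 6/25
Stage 2: N_ring = 29 + 2·20 = 69
Stage 2: 29(ω_s−ω_c) = −69(ω_r−ω_c),  ω_s=0, ω_r=1
Stage 2: 29(0−ω_c) = −69(1−ω_c)  ⇒  98ω_c = 69  ⇒  ω_c = 69/98
  ⇒ ω_c²/ω_r² = 69/98
Coupling ω_r² = ω_c¹ ⇒ overall = 6/25 × 69/98 = 207/1225

207/1225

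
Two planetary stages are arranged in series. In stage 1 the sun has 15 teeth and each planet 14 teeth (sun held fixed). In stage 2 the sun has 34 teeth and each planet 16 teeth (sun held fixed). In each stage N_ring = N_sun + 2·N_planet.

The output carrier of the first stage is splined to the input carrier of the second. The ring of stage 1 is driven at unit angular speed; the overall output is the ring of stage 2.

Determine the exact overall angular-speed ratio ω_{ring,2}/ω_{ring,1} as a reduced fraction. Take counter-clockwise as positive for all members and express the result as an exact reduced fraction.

1075/957

Stage 1: N_ring = 15 + 2·14 = 43
Stage 1: 15(ω_s−ω_c) = −43(ω_r−ω_c),  ω_s=0, ω_r=1
Stage 1: 15(0−ω_c) = −43(1−ω_c)  ⇒  58ω_c = 43  ⇒  ω_c = 43/58
  ⇒ ω_c¹/ω_r¹ = 43/58
Stage 2: N_ring = 34 + 2·16 = 66
Stage 2: 34(ω_s−ω_c) = −66(ω_r−ω_c),  ω_s=0, ω_c=1
Stage 2: ω_r = 1 − (34/66)(0−1) = 50/33
  ⇒ ω_r²/ω_c² = 50/33
Coupling ω_c² = ω_c¹ ⇒ overall = 43/58 × 50/33 = 1075/957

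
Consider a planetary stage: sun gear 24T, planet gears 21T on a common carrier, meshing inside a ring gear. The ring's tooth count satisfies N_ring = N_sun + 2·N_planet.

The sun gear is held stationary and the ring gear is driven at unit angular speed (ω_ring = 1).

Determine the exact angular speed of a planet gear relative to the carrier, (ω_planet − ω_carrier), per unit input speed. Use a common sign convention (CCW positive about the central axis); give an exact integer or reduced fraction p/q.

N_ring = 24 + 2·21 = 66
24(ω_s−ω_c) = −66(ω_r−ω_c),  ω_s=0, ω_r=1
24(0−ω_c) = −66(1−ω_c)  ⇒  90ω_c = 66  ⇒  ω_c = 11/15
sun–planet: 24·(0−11/15) = −21·(ω_p−ω_c)  ⇒  ω_p−ω_c = −(24/21)·(-11/15) = 88/105

88/105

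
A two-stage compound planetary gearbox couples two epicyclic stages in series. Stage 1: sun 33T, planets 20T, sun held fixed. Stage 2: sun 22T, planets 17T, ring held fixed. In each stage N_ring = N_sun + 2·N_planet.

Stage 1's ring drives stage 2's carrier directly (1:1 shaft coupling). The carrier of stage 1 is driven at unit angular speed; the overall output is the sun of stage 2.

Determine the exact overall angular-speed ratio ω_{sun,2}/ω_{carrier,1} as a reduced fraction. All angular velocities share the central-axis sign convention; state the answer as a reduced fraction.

Stage 1: N_ring = 33 + 2·20 = 73
Stage 1: 33(ω_s−ω_c) = −73(ω_r−ω_c),  ω_s=0, ω_c=1
Stage 1: ω_r = 1 − (33/73)(0−1) = 106/73
  ⇒ ω_r¹/ω_c¹ = 106/73
Stage 2: N_ring = 22 + 2·17 = 56
Stage 2: 22(ω_s−ω_c) = −56(ω_r−ω_c),  ω_r=0, ω_c=1
Stage 2: ω_s = 1 − (56/22)(0−1) = 39/11
  ⇒ ω_s²/ω_c² = 39/11
Coupling ω_c² = ω_r¹ ⇒ overall = 106/73 × 39/11 = 4134/803

4134/803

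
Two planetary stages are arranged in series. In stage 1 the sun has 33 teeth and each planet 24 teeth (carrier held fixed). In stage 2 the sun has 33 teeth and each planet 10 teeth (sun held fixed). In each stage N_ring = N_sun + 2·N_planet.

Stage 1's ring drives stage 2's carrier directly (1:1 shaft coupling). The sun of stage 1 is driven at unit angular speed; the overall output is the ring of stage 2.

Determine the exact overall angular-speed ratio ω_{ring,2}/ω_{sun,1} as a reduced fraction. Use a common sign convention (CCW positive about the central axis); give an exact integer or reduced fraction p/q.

Stage 1: N_ring = 33 + 2·24 = 81
Stage 1: 33(ω_s−ω_c) = −81(ω_r−ω_c),  ω_c=0, ω_s=1
Stage 1: ω_r = 0 − (33/81)(1−0) = -11/27
  ⇒ ω_r¹/ω_s¹ = -11/27
Stage 2: N_ring = 33 + 2·10 = 53
Stage 2: 33(ω_s−ω_c) = −53(ω_r−ω_c),  ω_s=0, ω_c=1
Stage 2: ω_r = 1 − (33/53)(0−1) = 86/53
  ⇒ ω_r²/ω_c² = 86/53
Coupling ω_c² = ω_r¹ ⇒ overall = -11/27 × 86/53 = -946/1431

-946/1431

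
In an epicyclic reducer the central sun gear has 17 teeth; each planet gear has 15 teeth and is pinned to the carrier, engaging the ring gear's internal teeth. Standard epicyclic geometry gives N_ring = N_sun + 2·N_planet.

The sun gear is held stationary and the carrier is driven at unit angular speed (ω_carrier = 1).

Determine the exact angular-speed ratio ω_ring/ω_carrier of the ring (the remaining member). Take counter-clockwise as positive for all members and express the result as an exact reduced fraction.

N_ring = 17 + 2·15 = 47
17(ω_s−ω_c) = −47(ω_r−ω_c),  ω_s=0, ω_c=1
ω_r = 1 − (17/47)(0−1) = 64/47
ω_r/ω_c = 64/47

64/47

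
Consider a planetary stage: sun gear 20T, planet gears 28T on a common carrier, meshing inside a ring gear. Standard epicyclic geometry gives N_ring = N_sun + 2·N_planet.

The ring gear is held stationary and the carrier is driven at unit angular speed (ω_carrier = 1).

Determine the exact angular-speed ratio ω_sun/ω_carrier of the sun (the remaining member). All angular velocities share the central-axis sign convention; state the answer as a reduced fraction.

24/5

N_ring = 20 + 2·28 = 76
20(ω_s−ω_c) = −76(ω_r−ω_c),  ω_r=0, ω_c=1
ω_s = 1 − (76/20)(0−1) = 24/5
ω_s/ω_c = 24/5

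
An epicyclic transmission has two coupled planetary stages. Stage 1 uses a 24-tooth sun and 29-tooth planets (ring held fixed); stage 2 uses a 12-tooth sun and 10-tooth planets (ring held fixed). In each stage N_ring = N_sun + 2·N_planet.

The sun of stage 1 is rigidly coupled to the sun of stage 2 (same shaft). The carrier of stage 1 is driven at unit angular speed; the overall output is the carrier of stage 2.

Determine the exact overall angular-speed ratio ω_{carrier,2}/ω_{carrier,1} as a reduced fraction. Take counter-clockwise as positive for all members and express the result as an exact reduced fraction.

Stage 1: N_ring = 24 + 2·29 = 82
Stage 1: 24(ω_s−ω_c) = −82(ω_r−ω_c),  ω_r=0, ω_c=1
Stage 1: ω_s = 1 − (82/24)(0−1) = 53/12
  ⇒ ω_s¹/ω_c¹ = 53/12
Stage 2: N_ring = 12 + 2·10 = 32
Stage 2: 12(ω_s−ω_c) = −32(ω_r−ω_c),  ω_r=0, ω_s=1
Stage 2: 12(1−ω_c) = −32(0−ω_c)  ⇒  44ω_c = 12  ⇒  ω_c = 3/11
  ⇒ ω_c²/ω_s² = 3/11
Coupling ω_s² = ω_s¹ ⇒ overall = 53/12 × 3/11 = 53/44

53/44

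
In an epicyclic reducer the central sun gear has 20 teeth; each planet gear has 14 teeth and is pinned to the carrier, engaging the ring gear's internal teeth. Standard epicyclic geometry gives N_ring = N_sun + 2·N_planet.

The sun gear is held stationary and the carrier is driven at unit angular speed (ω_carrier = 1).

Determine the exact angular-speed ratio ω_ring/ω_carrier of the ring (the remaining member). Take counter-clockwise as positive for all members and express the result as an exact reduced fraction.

17/12

N_ring = 20 + 2·14 = 48
20(ω_s−ω_c) = −48(ω_r−ω_c),  ω_s=0, ω_c=1
ω_r = 1 − (20/48)(0−1) = 17/12
ω_r/ω_c = 17/12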